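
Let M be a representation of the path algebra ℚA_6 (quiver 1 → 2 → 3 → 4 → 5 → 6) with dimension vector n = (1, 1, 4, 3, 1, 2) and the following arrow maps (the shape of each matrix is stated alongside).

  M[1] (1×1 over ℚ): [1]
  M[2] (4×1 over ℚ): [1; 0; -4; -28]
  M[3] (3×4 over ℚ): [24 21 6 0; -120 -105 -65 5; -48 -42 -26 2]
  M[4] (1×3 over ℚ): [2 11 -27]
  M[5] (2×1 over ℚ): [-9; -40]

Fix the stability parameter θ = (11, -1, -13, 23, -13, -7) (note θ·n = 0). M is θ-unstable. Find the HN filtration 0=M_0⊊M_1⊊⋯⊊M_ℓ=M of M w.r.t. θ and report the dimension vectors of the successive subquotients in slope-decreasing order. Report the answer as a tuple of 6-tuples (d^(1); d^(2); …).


Interval decomposition of M: I[1,3], I[3,3], I[3,4], I[3,6], I[4,4], I[6,6].
HN type (ℓ=5): μ^(1)=23; μ^(2)=1; μ^(3)=-1; μ^(4)=-7; μ^(5)=-13

((0, 0, 0, 2, 0, 0); (0, 0, 0, 1, 1, 1); (1, 1, 1, 0, 0, 0); (0, 0, 0, 0, 0, 1); (0, 0, 3, 0, 0, 0))


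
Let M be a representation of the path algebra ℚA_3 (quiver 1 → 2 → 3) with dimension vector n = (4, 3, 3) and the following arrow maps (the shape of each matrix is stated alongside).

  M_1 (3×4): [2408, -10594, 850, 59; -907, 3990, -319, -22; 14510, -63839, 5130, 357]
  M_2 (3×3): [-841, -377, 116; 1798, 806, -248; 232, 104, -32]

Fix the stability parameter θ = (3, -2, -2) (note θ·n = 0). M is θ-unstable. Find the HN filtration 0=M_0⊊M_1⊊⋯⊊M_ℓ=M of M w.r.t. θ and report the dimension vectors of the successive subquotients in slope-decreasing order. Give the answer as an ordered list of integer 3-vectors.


Via rank(M_{q-1}∘⋯∘M_p): M ≅ I[1,1], I[1,2]^2, I[1,3], I[3,3]^2.
μ_θ-semistable layers: μ^(1)=3; μ^(2)=1/2; μ^(3)=-1/3; μ^(4)=-2

((1, 0, 0); (2, 2, 0); (1, 1, 1); (0, 0, 2))


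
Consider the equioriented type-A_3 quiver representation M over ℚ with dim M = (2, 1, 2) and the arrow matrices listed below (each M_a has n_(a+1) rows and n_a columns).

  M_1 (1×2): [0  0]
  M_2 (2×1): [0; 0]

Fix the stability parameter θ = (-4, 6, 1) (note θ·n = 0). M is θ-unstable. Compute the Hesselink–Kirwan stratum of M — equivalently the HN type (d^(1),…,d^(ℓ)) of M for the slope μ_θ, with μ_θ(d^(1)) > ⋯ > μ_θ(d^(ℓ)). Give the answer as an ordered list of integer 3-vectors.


Via rank(M_{q-1}∘⋯∘M_p): M ≅ I[1,1]^2, I[2,2], I[3,3]^2.
μ_θ-semistable layers: μ^(1)=6; μ^(2)=1; μ^(3)=-4

((0, 1, 0); (0, 0, 2); (2, 0, 0))


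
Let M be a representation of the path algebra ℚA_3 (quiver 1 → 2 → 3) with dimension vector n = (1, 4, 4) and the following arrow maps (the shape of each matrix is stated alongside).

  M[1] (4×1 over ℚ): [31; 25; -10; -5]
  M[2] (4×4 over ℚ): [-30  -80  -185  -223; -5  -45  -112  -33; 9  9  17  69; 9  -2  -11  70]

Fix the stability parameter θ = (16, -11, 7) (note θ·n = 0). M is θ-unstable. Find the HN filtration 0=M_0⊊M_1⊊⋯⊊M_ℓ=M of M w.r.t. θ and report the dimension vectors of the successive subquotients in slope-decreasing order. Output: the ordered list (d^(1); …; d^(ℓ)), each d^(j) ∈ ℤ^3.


Interval decomposition of M: I[1,3], I[2,3]^3.
HN type (ℓ=3): μ^(1)=7; μ^(2)=5/2; μ^(3)=-11

((0, 0, 4); (1, 1, 0); (0, 3, 0))


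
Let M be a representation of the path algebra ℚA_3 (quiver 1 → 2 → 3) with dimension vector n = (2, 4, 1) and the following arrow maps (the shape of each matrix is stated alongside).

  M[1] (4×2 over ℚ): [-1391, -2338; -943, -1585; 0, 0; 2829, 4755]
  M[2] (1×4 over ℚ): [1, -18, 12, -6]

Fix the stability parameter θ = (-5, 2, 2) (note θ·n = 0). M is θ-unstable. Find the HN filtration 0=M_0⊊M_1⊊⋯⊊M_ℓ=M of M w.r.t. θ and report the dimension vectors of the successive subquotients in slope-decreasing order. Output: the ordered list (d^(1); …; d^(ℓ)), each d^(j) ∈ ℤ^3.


Via rank(M_{q-1}∘⋯∘M_p): M ≅ I[1,2], I[1,3], I[2,2]^2.
μ_θ-semistable layers: μ^(1)=2; μ^(2)=-5

((0, 4, 1); (2, 0, 0))


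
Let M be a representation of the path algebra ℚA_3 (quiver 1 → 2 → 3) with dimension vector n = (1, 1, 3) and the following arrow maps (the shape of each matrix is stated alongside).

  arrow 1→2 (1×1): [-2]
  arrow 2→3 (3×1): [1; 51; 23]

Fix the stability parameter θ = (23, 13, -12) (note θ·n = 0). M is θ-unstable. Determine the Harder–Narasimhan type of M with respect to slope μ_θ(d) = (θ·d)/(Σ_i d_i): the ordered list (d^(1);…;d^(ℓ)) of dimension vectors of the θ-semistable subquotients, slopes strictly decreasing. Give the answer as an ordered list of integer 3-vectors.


Barcode: M ≅ I[1,3], I[3,3]^2. HN layers by μ_θ (2 steps, strictly decreasing):
  μ^(1)=8; μ^(2)=-12

((1, 1, 1); (0, 0, 2))


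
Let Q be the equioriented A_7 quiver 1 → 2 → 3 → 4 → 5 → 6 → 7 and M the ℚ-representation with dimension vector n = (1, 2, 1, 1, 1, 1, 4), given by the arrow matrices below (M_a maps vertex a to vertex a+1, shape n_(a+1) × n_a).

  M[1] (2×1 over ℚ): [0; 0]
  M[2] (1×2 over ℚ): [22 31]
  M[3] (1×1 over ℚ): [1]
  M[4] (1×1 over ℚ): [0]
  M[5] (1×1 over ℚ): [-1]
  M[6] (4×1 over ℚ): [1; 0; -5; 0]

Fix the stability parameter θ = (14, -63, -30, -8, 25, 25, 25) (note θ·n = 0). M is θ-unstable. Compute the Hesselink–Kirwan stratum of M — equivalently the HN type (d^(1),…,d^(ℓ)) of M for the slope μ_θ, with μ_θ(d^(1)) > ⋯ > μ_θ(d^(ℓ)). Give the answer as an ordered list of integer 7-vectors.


Interval decomposition of M: I[1,1], I[2,2], I[2,4], I[5,7], I[7,7]^3.
HN type (ℓ=5): μ^(1)=25; μ^(2)=14; μ^(3)=-8; μ^(4)=-30; μ^(5)=-63

((0, 0, 0, 0, 1, 1, 4); (1, 0, 0, 0, 0, 0, 0); (0, 0, 0, 1, 0, 0, 0); (0, 0, 1, 0, 0, 0, 0); (0, 2, 0, 0, 0, 0, 0))


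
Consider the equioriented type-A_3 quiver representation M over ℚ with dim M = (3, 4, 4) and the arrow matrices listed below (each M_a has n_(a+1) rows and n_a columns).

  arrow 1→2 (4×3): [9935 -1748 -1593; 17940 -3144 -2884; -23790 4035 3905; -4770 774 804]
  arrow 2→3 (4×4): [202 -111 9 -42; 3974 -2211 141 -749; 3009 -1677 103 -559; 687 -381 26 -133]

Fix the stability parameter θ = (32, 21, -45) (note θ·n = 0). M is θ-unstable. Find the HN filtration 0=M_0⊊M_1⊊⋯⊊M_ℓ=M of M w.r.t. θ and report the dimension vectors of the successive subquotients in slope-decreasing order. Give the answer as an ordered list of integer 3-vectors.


Via rank(M_{q-1}∘⋯∘M_p): M ≅ I[1,1], I[1,3]^2, I[2,3]^2.
μ_θ-semistable layers: μ^(1)=32; μ^(2)=8/3; μ^(3)=-12

((1, 0, 0); (2, 2, 2); (0, 2, 2))


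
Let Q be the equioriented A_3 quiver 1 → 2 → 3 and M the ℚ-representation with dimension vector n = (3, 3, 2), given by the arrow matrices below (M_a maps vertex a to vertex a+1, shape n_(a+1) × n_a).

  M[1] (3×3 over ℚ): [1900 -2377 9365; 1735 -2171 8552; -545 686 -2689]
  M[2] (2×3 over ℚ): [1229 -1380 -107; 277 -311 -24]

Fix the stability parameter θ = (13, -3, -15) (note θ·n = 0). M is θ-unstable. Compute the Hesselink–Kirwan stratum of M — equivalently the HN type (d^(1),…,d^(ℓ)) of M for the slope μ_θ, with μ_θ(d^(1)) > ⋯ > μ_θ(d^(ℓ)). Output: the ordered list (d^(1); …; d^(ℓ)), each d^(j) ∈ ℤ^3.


Via rank(M_{q-1}∘⋯∘M_p): M ≅ I[1,1], I[1,3]^2, I[2,2].
μ_θ-semistable layers: μ^(1)=13; μ^(2)=-5/3; μ^(3)=-3

((1, 0, 0); (2, 2, 2); (0, 1, 0))


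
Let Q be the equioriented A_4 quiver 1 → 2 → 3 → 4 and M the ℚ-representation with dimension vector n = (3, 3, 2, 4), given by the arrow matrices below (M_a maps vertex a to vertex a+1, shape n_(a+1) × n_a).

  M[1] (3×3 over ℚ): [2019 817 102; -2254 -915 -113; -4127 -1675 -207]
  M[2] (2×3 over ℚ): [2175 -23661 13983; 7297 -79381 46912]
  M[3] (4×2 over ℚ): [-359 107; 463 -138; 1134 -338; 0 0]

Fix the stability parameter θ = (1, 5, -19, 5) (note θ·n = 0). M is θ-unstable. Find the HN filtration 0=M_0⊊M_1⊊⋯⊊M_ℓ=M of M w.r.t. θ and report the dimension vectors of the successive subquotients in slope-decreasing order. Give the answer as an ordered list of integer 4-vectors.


Via rank(M_{q-1}∘⋯∘M_p): M ≅ I[1,2], I[1,4]^2, I[4,4]^2.
μ_θ-semistable layers: μ^(1)=5; μ^(2)=1; μ^(3)=-13/3

((0, 1, 0, 4); (1, 0, 0, 0); (2, 2, 2, 0))


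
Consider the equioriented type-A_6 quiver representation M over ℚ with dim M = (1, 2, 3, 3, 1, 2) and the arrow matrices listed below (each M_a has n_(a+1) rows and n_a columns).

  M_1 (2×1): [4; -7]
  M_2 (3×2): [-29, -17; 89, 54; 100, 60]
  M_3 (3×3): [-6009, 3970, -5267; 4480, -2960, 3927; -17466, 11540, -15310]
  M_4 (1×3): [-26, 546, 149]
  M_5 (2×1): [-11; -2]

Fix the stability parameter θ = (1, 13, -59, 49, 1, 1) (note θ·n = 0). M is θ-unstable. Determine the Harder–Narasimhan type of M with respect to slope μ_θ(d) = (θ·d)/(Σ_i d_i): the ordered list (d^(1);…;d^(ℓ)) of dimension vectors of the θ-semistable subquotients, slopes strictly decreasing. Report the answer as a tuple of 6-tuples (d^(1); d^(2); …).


Via rank(M_{q-1}∘⋯∘M_p): M ≅ I[1,4], I[2,3], I[3,6], I[4,4], I[6,6].
μ_θ-semistable layers: μ^(1)=49; μ^(2)=17; μ^(3)=1; μ^(4)=-15; μ^(5)=-23; μ^(6)=-59

((0, 0, 0, 2, 0, 0); (0, 0, 0, 1, 1, 1); (0, 0, 0, 0, 0, 1); (1, 1, 1, 0, 0, 0); (0, 1, 1, 0, 0, 0); (0, 0, 1, 0, 0, 0))


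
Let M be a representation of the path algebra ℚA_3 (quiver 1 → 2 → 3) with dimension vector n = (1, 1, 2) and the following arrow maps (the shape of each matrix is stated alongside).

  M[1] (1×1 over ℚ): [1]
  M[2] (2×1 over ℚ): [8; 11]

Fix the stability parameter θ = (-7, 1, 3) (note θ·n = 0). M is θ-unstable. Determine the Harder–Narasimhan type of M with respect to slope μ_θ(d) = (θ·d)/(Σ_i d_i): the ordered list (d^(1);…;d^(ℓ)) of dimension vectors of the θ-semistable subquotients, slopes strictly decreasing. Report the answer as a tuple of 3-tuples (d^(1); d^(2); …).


Barcode: M ≅ I[1,3], I[3,3]. HN layers by μ_θ (3 steps, strictly decreasing):
  μ^(1)=3; μ^(2)=1; μ^(3)=-7

((0, 0, 2); (0, 1, 0); (1, 0, 0))


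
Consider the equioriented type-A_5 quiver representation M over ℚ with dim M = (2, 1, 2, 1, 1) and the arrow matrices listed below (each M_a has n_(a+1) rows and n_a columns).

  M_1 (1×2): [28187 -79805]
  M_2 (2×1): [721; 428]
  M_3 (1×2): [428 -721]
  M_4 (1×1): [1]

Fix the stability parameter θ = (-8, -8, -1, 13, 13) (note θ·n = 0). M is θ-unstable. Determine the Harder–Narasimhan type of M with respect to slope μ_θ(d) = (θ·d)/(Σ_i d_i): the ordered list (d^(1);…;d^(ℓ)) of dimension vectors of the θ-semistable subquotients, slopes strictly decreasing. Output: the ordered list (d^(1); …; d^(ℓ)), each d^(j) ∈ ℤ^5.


Via rank(M_{q-1}∘⋯∘M_p): M ≅ I[1,1], I[1,3], I[3,5].
μ_θ-semistable layers: μ^(1)=13; μ^(2)=-1; μ^(3)=-8

((0, 0, 0, 1, 1); (0, 0, 2, 0, 0); (2, 1, 0, 0, 0))


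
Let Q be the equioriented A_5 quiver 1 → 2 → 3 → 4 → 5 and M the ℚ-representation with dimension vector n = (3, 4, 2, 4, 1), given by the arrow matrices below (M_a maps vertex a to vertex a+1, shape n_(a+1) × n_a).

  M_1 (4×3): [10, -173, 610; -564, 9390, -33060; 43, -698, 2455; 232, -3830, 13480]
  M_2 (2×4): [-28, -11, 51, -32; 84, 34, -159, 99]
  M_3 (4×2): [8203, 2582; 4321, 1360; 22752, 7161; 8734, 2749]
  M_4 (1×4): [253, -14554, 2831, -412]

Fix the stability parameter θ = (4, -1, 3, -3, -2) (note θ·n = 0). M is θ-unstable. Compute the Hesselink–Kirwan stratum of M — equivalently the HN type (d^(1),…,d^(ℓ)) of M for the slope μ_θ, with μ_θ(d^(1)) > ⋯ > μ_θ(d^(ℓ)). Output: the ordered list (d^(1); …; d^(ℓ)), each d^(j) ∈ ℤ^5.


Barcode: M ≅ I[1,1], I[1,2], I[1,5], I[2,2], I[2,4], I[4,4]^2. HN layers by μ_θ (6 steps, strictly decreasing):
  μ^(1)=4; μ^(2)=3/2; μ^(3)=1/5; μ^(4)=0; μ^(5)=-1; μ^(6)=-3

((1, 0, 0, 0, 0); (1, 1, 0, 0, 0); (1, 1, 1, 1, 1); (0, 0, 1, 1, 0); (0, 2, 0, 0, 0); (0, 0, 0, 2, 0))


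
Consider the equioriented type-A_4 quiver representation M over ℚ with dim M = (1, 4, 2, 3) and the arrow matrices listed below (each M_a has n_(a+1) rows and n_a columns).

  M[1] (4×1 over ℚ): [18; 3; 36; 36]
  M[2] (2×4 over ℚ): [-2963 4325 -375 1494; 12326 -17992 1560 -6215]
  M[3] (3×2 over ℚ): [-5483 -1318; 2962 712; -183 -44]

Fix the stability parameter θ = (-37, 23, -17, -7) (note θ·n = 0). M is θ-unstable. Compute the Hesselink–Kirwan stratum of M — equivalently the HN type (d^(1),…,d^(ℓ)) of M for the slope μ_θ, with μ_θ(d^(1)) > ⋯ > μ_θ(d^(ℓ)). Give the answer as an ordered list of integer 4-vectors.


Barcode: M ≅ I[1,4], I[2,2]^2, I[2,4], I[4,4]. HN layers by μ_θ (4 steps, strictly decreasing):
  μ^(1)=23; μ^(2)=-1/3; μ^(3)=-7; μ^(4)=-37

((0, 2, 0, 0); (0, 2, 2, 2); (0, 0, 0, 1); (1, 0, 0, 0))


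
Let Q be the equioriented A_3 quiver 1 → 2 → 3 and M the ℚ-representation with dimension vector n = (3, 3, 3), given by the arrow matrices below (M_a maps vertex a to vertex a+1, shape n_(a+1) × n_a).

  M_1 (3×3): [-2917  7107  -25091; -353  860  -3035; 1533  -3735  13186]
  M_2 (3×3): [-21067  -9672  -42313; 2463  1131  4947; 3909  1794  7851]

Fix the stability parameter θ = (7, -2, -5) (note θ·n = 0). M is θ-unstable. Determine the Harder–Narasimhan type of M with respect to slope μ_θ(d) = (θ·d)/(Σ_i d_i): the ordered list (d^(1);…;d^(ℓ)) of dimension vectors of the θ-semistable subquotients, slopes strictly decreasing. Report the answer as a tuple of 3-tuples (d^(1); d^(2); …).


Barcode: M ≅ I[1,2], I[1,3]^2, I[3,3]. HN layers by μ_θ (3 steps, strictly decreasing):
  μ^(1)=5/2; μ^(2)=0; μ^(3)=-5

((1, 1, 0); (2, 2, 2); (0, 0, 1))


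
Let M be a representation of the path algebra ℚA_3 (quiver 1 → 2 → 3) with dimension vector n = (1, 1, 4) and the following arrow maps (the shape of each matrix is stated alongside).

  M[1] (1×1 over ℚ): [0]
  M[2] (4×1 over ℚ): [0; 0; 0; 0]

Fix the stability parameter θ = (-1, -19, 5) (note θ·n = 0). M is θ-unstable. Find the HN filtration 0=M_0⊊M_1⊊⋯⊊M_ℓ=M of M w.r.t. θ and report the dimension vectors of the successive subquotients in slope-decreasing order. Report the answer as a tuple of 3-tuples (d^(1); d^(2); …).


Barcode: M ≅ I[1,1], I[2,2], I[3,3]^4. HN layers by μ_θ (3 steps, strictly decreasing):
  μ^(1)=5; μ^(2)=-1; μ^(3)=-19

((0, 0, 4); (1, 0, 0); (0, 1, 0))


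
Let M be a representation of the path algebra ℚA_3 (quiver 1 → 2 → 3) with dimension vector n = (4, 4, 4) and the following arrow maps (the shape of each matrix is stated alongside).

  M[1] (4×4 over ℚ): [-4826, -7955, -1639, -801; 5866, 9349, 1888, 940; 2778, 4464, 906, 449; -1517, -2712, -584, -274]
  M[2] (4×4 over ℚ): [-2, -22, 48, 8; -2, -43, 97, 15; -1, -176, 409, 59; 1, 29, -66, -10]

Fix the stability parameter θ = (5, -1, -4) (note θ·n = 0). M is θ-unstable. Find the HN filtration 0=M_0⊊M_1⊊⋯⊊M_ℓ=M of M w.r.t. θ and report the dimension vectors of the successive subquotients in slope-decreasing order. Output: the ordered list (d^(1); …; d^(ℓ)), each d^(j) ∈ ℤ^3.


Via rank(M_{q-1}∘⋯∘M_p): M ≅ I[1,2]^2, I[1,3]^2, I[3,3]^2.
μ_θ-semistable layers: μ^(1)=2; μ^(2)=0; μ^(3)=-4

((2, 2, 0); (2, 2, 2); (0, 0, 2))


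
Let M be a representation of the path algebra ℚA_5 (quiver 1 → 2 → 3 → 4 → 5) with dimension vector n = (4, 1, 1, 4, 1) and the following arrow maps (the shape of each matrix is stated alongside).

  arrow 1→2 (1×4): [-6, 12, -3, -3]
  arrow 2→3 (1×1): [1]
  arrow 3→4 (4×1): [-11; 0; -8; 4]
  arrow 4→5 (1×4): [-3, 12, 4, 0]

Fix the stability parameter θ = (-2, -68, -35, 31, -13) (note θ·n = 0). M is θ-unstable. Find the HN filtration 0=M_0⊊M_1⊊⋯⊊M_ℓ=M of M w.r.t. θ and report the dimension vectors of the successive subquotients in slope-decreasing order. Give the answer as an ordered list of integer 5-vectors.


Interval decomposition of M: I[1,1]^3, I[1,5], I[4,4]^3.
HN type (ℓ=4): μ^(1)=31; μ^(2)=9; μ^(3)=-2; μ^(4)=-35

((0, 0, 0, 3, 0); (0, 0, 0, 1, 1); (3, 0, 0, 0, 0); (1, 1, 1, 0, 0))


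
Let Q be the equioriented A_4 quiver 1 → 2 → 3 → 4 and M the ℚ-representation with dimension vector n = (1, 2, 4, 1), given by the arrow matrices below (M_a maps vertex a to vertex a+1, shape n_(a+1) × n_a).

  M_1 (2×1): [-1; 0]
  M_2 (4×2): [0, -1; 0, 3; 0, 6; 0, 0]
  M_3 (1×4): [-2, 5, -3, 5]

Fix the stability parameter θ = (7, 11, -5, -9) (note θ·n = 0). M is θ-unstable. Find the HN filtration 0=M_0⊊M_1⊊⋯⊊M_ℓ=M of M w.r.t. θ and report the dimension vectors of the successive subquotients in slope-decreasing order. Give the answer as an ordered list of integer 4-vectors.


Via rank(M_{q-1}∘⋯∘M_p): M ≅ I[1,2], I[2,4], I[3,3]^3.
μ_θ-semistable layers: μ^(1)=11; μ^(2)=7; μ^(3)=-1; μ^(4)=-5

((0, 1, 0, 0); (1, 0, 0, 0); (0, 1, 1, 1); (0, 0, 3, 0))


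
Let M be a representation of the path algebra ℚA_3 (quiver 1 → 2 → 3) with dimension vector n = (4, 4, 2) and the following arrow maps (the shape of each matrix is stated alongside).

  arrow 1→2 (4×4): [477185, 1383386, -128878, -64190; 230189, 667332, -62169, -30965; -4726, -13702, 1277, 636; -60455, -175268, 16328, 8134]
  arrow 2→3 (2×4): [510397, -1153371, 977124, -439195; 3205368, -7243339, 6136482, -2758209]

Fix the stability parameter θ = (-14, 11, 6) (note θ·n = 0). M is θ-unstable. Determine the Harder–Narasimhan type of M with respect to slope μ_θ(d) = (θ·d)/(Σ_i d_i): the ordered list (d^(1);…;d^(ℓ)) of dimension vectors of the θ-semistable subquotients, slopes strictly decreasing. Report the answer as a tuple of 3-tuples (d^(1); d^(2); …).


Via rank(M_{q-1}∘⋯∘M_p): M ≅ I[1,2]^2, I[1,3]^2.
μ_θ-semistable layers: μ^(1)=11; μ^(2)=17/2; μ^(3)=-14

((0, 2, 0); (0, 2, 2); (4, 0, 0))


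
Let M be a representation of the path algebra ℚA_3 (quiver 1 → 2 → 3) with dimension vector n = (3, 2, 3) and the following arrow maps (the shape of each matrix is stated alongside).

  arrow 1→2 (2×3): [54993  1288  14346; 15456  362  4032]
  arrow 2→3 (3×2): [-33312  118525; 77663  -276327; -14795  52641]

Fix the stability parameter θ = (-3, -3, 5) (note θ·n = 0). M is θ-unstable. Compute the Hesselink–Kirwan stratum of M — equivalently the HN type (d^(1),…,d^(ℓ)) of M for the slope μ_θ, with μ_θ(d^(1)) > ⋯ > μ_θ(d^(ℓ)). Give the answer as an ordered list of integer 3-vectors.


Via rank(M_{q-1}∘⋯∘M_p): M ≅ I[1,1], I[1,3]^2, I[3,3].
μ_θ-semistable layers: μ^(1)=5; μ^(2)=-3

((0, 0, 3); (3, 2, 0))


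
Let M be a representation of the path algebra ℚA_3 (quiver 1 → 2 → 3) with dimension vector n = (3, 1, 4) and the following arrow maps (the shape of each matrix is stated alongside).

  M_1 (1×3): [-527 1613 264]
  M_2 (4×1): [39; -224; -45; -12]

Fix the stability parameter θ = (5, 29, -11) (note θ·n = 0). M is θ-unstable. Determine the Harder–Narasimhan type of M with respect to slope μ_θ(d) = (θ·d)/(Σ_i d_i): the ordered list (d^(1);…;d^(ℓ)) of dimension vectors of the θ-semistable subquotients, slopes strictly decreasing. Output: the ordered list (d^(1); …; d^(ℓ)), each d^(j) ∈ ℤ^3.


Barcode: M ≅ I[1,1]^2, I[1,3], I[3,3]^3. HN layers by μ_θ (3 steps, strictly decreasing):
  μ^(1)=9; μ^(2)=5; μ^(3)=-11

((0, 1, 1); (3, 0, 0); (0, 0, 3))


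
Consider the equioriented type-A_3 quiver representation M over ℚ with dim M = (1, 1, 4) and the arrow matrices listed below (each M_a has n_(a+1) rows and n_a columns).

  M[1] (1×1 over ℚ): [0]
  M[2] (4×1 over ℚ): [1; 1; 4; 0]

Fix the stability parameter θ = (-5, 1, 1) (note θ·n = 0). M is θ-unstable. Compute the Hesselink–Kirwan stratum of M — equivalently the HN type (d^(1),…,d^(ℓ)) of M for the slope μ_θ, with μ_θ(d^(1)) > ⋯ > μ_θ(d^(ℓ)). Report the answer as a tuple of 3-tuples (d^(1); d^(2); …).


Barcode: M ≅ I[1,1], I[2,3], I[3,3]^3. HN layers by μ_θ (2 steps, strictly decreasing):
  μ^(1)=1; μ^(2)=-5

((0, 1, 4); (1, 0, 0))


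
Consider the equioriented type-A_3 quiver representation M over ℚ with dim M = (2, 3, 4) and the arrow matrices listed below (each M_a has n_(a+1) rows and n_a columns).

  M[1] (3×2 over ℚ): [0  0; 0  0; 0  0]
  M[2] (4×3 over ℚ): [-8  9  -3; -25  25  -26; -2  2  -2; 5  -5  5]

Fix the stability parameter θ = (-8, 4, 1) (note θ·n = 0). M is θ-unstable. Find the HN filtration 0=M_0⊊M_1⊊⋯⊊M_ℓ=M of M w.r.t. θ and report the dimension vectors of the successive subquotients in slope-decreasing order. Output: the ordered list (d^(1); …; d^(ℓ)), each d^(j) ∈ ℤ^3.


Interval decomposition of M: I[1,1]^2, I[2,3]^3, I[3,3].
HN type (ℓ=3): μ^(1)=5/2; μ^(2)=1; μ^(3)=-8

((0, 3, 3); (0, 0, 1); (2, 0, 0))


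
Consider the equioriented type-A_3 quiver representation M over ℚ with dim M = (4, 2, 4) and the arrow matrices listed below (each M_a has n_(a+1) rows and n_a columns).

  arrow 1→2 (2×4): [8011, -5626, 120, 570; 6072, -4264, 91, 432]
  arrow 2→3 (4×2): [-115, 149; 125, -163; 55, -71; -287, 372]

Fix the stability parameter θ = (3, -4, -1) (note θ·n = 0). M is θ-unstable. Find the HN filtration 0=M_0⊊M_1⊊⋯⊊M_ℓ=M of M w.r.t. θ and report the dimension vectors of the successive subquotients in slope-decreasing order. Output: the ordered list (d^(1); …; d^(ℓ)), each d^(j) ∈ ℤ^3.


Interval decomposition of M: I[1,1]^2, I[1,3]^2, I[3,3]^2.
HN type (ℓ=3): μ^(1)=3; μ^(2)=-2/3; μ^(3)=-1

((2, 0, 0); (2, 2, 2); (0, 0, 2))


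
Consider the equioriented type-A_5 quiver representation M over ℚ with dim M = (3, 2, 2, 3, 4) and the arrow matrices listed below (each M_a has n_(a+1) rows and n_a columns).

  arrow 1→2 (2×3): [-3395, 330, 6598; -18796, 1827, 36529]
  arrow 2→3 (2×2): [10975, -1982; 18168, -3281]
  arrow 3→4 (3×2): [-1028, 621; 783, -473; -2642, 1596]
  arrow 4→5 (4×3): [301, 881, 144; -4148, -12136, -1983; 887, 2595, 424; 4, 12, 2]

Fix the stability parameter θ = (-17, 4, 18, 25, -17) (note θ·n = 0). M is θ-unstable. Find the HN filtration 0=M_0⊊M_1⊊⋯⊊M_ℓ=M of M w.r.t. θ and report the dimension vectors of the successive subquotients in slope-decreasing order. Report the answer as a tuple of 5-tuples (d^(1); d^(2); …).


Interval decomposition of M: I[1,1], I[1,4], I[1,5], I[4,5], I[5,5]^2.
HN type (ℓ=5): μ^(1)=25; μ^(2)=18; μ^(3)=26/3; μ^(4)=4; μ^(5)=-17

((0, 0, 0, 1, 0); (0, 0, 1, 0, 0); (0, 0, 1, 1, 1); (0, 2, 0, 1, 1); (3, 0, 0, 0, 2))


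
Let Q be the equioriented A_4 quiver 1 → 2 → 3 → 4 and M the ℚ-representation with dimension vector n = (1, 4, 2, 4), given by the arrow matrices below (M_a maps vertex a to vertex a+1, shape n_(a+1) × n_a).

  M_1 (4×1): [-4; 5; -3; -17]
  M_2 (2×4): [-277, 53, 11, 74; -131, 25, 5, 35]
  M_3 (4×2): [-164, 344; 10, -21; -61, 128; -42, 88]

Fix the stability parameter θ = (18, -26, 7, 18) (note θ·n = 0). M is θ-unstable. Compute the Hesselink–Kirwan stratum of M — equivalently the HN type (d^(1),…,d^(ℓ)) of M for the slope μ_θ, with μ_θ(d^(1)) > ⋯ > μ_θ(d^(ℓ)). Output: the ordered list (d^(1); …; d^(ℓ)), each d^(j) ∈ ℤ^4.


Barcode: M ≅ I[1,4], I[2,2]^2, I[2,4], I[4,4]^2. HN layers by μ_θ (4 steps, strictly decreasing):
  μ^(1)=18; μ^(2)=7; μ^(3)=-4; μ^(4)=-26

((0, 0, 0, 4); (0, 0, 2, 0); (1, 1, 0, 0); (0, 3, 0, 0))


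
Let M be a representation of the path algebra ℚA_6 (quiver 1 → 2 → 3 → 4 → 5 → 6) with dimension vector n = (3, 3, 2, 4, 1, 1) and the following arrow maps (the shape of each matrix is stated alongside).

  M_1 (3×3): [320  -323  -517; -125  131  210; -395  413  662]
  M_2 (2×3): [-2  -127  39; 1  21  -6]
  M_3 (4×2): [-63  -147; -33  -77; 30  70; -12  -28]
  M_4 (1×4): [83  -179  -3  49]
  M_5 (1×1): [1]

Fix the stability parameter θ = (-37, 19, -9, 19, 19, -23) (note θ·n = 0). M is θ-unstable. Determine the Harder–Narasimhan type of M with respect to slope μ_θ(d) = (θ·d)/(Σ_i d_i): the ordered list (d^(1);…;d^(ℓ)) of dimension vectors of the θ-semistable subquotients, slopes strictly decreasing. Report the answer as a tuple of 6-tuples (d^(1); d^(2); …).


Interval decomposition of M: I[1,1], I[1,3], I[1,4], I[2,2], I[4,4]^2, I[4,6].
HN type (ℓ=3): μ^(1)=19; μ^(2)=5; μ^(3)=-37

((0, 1, 0, 3, 0, 0); (0, 2, 2, 1, 1, 1); (3, 0, 0, 0, 0, 0))


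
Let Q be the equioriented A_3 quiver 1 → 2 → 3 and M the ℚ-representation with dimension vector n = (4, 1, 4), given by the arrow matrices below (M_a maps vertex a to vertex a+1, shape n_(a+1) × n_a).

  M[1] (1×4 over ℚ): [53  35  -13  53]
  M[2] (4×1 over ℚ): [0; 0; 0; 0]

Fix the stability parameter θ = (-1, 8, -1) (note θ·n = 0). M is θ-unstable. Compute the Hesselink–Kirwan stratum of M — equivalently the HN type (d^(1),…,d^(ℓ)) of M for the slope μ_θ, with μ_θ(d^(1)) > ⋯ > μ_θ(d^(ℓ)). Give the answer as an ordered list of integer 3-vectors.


Barcode: M ≅ I[1,1]^3, I[1,2], I[3,3]^4. HN layers by μ_θ (2 steps, strictly decreasing):
  μ^(1)=8; μ^(2)=-1

((0, 1, 0); (4, 0, 4))


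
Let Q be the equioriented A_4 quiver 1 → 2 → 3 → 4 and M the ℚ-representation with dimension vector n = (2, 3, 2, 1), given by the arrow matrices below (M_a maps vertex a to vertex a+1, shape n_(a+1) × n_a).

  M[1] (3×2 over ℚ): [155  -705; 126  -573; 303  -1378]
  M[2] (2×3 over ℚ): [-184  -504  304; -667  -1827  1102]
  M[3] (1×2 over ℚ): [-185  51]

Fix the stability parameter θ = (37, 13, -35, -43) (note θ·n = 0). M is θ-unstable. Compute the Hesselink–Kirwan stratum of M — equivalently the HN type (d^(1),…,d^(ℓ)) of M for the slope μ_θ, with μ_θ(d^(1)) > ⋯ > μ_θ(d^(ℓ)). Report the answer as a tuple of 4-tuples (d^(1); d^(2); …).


Via rank(M_{q-1}∘⋯∘M_p): M ≅ I[1,2], I[1,4], I[2,2], I[3,3].
μ_θ-semistable layers: μ^(1)=25; μ^(2)=13; μ^(3)=-7; μ^(4)=-35

((1, 1, 0, 0); (0, 1, 0, 0); (1, 1, 1, 1); (0, 0, 1, 0))


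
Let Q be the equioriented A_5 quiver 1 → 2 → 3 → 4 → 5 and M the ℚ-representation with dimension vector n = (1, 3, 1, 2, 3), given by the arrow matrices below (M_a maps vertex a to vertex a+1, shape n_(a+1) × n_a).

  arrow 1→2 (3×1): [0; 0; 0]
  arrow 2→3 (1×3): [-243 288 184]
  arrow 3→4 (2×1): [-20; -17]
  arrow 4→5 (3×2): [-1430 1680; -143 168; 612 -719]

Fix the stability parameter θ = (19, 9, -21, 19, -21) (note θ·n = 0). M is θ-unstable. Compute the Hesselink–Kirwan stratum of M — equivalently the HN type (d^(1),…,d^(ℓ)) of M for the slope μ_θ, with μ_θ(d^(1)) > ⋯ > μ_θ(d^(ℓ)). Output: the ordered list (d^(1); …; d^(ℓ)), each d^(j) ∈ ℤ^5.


Barcode: M ≅ I[1,1], I[2,2]^2, I[2,5], I[4,5], I[5,5]. HN layers by μ_θ (5 steps, strictly decreasing):
  μ^(1)=19; μ^(2)=9; μ^(3)=-1; μ^(4)=-6; μ^(5)=-21

((1, 0, 0, 0, 0); (0, 2, 0, 0, 0); (0, 0, 0, 2, 2); (0, 1, 1, 0, 0); (0, 0, 0, 0, 1))


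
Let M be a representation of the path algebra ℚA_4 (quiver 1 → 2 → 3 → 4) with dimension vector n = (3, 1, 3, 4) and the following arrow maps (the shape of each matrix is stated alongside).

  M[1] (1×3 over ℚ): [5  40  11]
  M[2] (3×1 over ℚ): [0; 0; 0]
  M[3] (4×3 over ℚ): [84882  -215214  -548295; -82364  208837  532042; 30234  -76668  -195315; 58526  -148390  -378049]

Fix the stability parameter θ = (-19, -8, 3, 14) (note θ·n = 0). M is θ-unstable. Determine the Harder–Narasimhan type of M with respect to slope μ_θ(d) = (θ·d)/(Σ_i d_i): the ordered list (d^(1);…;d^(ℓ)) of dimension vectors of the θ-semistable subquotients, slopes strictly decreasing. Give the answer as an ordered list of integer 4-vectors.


Barcode: M ≅ I[1,1]^2, I[1,2], I[3,3], I[3,4]^2, I[4,4]^2. HN layers by μ_θ (4 steps, strictly decreasing):
  μ^(1)=14; μ^(2)=3; μ^(3)=-8; μ^(4)=-19

((0, 0, 0, 4); (0, 0, 3, 0); (0, 1, 0, 0); (3, 0, 0, 0))


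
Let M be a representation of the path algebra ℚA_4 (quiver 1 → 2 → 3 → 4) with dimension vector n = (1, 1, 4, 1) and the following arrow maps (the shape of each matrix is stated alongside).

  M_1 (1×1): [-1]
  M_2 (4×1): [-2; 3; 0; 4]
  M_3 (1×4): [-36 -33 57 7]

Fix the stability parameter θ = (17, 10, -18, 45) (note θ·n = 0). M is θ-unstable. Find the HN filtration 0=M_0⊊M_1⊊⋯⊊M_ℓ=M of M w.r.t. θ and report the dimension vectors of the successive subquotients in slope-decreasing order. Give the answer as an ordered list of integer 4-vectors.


Interval decomposition of M: I[1,4], I[3,3]^3.
HN type (ℓ=3): μ^(1)=45; μ^(2)=3; μ^(3)=-18

((0, 0, 0, 1); (1, 1, 1, 0); (0, 0, 3, 0))


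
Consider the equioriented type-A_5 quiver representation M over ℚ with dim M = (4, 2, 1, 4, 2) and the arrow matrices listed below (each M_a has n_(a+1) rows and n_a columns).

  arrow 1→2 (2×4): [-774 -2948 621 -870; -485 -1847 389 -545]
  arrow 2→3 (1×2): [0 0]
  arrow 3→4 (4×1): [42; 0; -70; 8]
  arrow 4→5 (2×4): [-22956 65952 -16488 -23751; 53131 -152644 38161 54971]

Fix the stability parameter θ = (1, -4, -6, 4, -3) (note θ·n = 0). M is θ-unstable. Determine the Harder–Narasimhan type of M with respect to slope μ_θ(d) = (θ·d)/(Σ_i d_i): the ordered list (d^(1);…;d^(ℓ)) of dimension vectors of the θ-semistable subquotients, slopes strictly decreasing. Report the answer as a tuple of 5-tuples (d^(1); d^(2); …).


Via rank(M_{q-1}∘⋯∘M_p): M ≅ I[1,1]^2, I[1,2]^2, I[3,4], I[4,4], I[4,5]^2.
μ_θ-semistable layers: μ^(1)=4; μ^(2)=1; μ^(3)=1/2; μ^(4)=-3/2; μ^(5)=-6

((0, 0, 0, 2, 0); (2, 0, 0, 0, 0); (0, 0, 0, 2, 2); (2, 2, 0, 0, 0); (0, 0, 1, 0, 0))


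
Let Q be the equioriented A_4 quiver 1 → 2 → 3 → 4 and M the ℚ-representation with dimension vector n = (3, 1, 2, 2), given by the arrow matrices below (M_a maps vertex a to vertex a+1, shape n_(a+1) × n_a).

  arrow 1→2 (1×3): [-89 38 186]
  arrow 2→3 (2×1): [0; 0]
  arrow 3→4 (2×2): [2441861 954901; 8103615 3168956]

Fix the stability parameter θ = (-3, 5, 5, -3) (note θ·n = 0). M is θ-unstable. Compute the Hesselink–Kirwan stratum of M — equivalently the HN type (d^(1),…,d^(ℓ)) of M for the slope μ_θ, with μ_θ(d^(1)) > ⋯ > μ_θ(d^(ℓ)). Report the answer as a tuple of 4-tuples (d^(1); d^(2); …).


Barcode: M ≅ I[1,1]^2, I[1,2], I[3,4]^2. HN layers by μ_θ (3 steps, strictly decreasing):
  μ^(1)=5; μ^(2)=1; μ^(3)=-3

((0, 1, 0, 0); (0, 0, 2, 2); (3, 0, 0, 0))


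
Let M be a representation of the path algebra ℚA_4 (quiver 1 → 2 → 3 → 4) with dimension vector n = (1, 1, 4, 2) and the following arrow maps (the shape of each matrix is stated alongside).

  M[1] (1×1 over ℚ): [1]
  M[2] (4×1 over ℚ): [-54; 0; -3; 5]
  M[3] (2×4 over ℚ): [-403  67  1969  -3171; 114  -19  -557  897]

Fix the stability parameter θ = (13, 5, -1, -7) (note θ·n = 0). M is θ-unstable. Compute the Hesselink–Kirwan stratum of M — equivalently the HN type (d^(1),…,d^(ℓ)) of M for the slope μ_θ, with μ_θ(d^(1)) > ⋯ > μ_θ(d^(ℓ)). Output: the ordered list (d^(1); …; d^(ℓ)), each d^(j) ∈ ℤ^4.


Via rank(M_{q-1}∘⋯∘M_p): M ≅ I[1,3], I[3,3], I[3,4]^2.
μ_θ-semistable layers: μ^(1)=17/3; μ^(2)=-1; μ^(3)=-4

((1, 1, 1, 0); (0, 0, 1, 0); (0, 0, 2, 2))


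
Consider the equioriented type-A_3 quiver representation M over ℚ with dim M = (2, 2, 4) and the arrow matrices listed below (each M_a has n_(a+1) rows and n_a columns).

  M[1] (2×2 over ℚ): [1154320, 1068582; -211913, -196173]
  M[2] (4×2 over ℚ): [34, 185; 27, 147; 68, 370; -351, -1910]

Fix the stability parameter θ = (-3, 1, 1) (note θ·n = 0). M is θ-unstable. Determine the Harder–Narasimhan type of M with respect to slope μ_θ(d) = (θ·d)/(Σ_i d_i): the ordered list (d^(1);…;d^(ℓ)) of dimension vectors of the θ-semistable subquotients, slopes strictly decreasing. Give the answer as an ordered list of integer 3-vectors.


Barcode: M ≅ I[1,3]^2, I[3,3]^2. HN layers by μ_θ (2 steps, strictly decreasing):
  μ^(1)=1; μ^(2)=-3

((0, 2, 4); (2, 0, 0))


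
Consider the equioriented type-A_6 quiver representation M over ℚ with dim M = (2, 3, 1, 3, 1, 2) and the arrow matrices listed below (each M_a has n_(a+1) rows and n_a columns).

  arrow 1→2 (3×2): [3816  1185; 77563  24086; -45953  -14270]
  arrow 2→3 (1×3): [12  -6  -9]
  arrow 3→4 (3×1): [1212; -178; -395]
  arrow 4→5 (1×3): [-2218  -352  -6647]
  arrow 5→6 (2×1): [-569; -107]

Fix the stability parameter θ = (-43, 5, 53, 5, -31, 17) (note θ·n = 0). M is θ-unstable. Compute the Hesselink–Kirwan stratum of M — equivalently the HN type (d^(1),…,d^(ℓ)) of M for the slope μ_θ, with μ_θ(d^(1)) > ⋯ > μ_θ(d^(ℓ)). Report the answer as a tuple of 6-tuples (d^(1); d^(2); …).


Via rank(M_{q-1}∘⋯∘M_p): M ≅ I[1,2], I[1,6], I[2,2], I[4,4]^2, I[6,6].
μ_θ-semistable layers: μ^(1)=17; μ^(2)=9; μ^(3)=5; μ^(4)=-43

((0, 0, 0, 0, 0, 2); (0, 0, 1, 1, 1, 0); (0, 3, 0, 2, 0, 0); (2, 0, 0, 0, 0, 0))


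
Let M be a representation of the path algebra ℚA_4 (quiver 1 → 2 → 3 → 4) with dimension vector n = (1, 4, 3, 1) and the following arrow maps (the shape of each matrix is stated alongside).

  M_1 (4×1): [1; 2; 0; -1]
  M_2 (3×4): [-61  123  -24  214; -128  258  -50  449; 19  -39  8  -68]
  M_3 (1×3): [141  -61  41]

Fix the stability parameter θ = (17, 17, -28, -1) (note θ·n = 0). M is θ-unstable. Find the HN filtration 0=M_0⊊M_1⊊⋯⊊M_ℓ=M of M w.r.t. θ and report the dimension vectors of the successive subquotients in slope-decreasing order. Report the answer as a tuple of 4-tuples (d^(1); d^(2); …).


Interval decomposition of M: I[1,4], I[2,2], I[2,3]^2.
HN type (ℓ=3): μ^(1)=17; μ^(2)=5/4; μ^(3)=-11/2

((0, 1, 0, 0); (1, 1, 1, 1); (0, 2, 2, 0))


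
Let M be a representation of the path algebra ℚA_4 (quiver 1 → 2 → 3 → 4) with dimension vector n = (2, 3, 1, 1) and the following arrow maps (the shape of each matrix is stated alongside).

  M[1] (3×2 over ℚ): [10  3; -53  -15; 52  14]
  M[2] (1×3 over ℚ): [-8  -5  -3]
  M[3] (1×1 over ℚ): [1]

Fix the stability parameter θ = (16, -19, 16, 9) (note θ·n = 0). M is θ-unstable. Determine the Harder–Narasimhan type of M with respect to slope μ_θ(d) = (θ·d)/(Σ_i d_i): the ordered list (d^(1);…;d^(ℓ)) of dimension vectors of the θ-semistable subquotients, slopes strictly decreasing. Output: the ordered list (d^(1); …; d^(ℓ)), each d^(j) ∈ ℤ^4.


Barcode: M ≅ I[1,2], I[1,4], I[2,2]. HN layers by μ_θ (3 steps, strictly decreasing):
  μ^(1)=25/2; μ^(2)=-3/2; μ^(3)=-19

((0, 0, 1, 1); (2, 2, 0, 0); (0, 1, 0, 0))


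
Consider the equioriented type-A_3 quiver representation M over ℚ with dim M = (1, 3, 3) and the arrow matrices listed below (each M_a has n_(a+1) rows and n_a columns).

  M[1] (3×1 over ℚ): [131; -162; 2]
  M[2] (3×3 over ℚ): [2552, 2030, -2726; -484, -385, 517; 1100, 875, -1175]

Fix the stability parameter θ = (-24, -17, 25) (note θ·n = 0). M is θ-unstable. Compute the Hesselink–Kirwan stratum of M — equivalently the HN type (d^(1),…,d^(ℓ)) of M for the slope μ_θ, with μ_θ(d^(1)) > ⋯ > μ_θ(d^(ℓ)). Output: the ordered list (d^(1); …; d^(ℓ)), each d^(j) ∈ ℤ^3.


Interval decomposition of M: I[1,2], I[2,2], I[2,3], I[3,3]^2.
HN type (ℓ=3): μ^(1)=25; μ^(2)=-17; μ^(3)=-24

((0, 0, 3); (0, 3, 0); (1, 0, 0))


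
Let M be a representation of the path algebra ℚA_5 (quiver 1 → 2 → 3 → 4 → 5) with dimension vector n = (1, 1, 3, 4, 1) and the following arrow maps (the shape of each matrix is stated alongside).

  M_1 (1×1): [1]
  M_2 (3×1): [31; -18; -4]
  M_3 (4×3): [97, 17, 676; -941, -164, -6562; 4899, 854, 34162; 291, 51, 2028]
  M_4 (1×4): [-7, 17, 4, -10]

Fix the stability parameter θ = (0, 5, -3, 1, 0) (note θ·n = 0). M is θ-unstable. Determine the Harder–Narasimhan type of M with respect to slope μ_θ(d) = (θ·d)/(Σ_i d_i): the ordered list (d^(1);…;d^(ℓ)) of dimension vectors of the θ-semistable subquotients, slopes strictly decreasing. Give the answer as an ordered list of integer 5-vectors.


Via rank(M_{q-1}∘⋯∘M_p): M ≅ I[1,4], I[3,3], I[3,5], I[4,4]^2.
μ_θ-semistable layers: μ^(1)=1; μ^(2)=1/2; μ^(3)=0; μ^(4)=-3

((0, 1, 1, 3, 0); (0, 0, 0, 1, 1); (1, 0, 0, 0, 0); (0, 0, 2, 0, 0))


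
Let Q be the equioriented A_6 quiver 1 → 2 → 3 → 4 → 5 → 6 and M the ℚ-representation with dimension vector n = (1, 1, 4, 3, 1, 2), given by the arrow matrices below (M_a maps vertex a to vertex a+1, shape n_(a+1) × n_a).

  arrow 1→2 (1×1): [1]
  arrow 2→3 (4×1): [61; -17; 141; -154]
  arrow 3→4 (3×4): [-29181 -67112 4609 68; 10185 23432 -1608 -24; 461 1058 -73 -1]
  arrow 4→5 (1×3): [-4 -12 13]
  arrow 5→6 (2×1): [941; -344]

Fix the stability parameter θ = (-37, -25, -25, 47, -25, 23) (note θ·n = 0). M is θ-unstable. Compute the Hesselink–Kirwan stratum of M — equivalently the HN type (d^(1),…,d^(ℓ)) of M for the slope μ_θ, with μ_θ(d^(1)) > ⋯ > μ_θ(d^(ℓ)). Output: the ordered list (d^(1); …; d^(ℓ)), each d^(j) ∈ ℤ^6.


Interval decomposition of M: I[1,4], I[3,3], I[3,4], I[3,6], I[6,6].
HN type (ℓ=5): μ^(1)=47; μ^(2)=23; μ^(3)=11; μ^(4)=-25; μ^(5)=-37

((0, 0, 0, 2, 0, 0); (0, 0, 0, 0, 0, 2); (0, 0, 0, 1, 1, 0); (0, 1, 4, 0, 0, 0); (1, 0, 0, 0, 0, 0))


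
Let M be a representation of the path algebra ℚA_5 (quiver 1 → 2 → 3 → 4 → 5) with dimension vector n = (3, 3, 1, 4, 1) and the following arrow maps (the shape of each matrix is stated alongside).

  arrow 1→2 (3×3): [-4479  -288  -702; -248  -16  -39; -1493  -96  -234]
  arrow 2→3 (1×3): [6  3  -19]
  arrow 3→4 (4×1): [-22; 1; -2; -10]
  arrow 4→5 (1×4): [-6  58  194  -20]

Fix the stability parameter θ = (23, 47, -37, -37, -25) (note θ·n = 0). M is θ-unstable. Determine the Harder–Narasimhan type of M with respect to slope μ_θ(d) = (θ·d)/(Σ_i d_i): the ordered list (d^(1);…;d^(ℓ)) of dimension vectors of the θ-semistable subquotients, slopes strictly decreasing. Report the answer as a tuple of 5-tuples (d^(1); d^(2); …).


Barcode: M ≅ I[1,1], I[1,2], I[1,5], I[2,2], I[4,4]^3. HN layers by μ_θ (4 steps, strictly decreasing):
  μ^(1)=47; μ^(2)=23; μ^(3)=-29/5; μ^(4)=-37

((0, 2, 0, 0, 0); (2, 0, 0, 0, 0); (1, 1, 1, 1, 1); (0, 0, 0, 3, 0))


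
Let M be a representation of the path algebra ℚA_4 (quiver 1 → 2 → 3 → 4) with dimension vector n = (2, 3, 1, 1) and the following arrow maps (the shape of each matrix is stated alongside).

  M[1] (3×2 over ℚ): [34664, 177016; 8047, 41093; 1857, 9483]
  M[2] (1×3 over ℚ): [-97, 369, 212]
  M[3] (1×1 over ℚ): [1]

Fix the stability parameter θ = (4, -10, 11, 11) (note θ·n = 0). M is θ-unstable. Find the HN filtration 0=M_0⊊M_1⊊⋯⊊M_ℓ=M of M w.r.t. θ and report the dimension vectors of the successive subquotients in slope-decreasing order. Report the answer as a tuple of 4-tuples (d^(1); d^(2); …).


Interval decomposition of M: I[1,1], I[1,4], I[2,2]^2.
HN type (ℓ=4): μ^(1)=11; μ^(2)=4; μ^(3)=-3; μ^(4)=-10

((0, 0, 1, 1); (1, 0, 0, 0); (1, 1, 0, 0); (0, 2, 0, 0))


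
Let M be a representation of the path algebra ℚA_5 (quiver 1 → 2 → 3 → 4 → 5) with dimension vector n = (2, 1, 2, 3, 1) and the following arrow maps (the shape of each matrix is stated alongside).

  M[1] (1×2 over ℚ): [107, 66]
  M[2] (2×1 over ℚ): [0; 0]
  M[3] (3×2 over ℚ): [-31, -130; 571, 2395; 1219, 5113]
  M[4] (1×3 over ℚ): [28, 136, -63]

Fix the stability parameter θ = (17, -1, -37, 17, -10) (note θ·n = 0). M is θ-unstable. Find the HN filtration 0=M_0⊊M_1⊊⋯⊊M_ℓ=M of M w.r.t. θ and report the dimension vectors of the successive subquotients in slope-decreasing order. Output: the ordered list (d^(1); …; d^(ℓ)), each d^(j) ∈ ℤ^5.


Via rank(M_{q-1}∘⋯∘M_p): M ≅ I[1,1], I[1,2], I[3,4], I[3,5], I[4,4].
μ_θ-semistable layers: μ^(1)=17; μ^(2)=8; μ^(3)=7/2; μ^(4)=-37

((1, 0, 0, 2, 0); (1, 1, 0, 0, 0); (0, 0, 0, 1, 1); (0, 0, 2, 0, 0))
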